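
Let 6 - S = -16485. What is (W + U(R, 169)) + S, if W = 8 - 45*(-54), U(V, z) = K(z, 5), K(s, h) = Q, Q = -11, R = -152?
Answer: 18918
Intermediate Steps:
S = 16491 (S = 6 - 1*(-16485) = 6 + 16485 = 16491)
K(s, h) = -11
U(V, z) = -11
W = 2438 (W = 8 + 2430 = 2438)
(W + U(R, 169)) + S = (2438 - 11) + 16491 = 2427 + 16491 = 18918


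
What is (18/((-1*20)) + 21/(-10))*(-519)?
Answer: 1557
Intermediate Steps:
(18/((-1*20)) + 21/(-10))*(-519) = (18/(-20) + 21*(-1/10))*(-519) = (18*(-1/20) - 21/10)*(-519) = (-9/10 - 21/10)*(-519) = -3*(-519) = 1557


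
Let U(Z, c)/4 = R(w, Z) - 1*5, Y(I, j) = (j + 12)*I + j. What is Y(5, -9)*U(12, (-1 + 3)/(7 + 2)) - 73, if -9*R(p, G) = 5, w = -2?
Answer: -619/3 ≈ -206.33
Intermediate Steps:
R(p, G) = -5/9 (R(p, G) = -1/9*5 = -5/9)
Y(I, j) = j + I*(12 + j) (Y(I, j) = (12 + j)*I + j = I*(12 + j) + j = j + I*(12 + j))
U(Z, c) = -200/9 (U(Z, c) = 4*(-5/9 - 1*5) = 4*(-5/9 - 5) = 4*(-50/9) = -200/9)
Y(5, -9)*U(12, (-1 + 3)/(7 + 2)) - 73 = (-9 + 12*5 + 5*(-9))*(-200/9) - 73 = (-9 + 60 - 45)*(-200/9) - 73 = 6*(-200/9) - 73 = -400/3 - 73 = -619/3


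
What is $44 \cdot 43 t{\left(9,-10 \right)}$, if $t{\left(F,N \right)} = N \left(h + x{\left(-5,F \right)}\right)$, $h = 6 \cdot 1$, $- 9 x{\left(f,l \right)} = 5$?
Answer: $- \frac{927080}{9} \approx -1.0301 \cdot 10^{5}$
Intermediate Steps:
$x{\left(f,l \right)} = - \frac{5}{9}$ ($x{\left(f,l \right)} = \left(- \frac{1}{9}\right) 5 = - \frac{5}{9}$)
$h = 6$
$t{\left(F,N \right)} = \frac{49 N}{9}$ ($t{\left(F,N \right)} = N \left(6 - \frac{5}{9}\right) = N \frac{49}{9} = \frac{49 N}{9}$)
$44 \cdot 43 t{\left(9,-10 \right)} = 44 \cdot 43 \cdot \frac{49}{9} \left(-10\right) = 1892 \left(- \frac{490}{9}\right) = - \frac{927080}{9}$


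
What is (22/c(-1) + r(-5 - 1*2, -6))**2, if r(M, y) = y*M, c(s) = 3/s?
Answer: 10816/9 ≈ 1201.8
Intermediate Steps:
r(M, y) = M*y
(22/c(-1) + r(-5 - 1*2, -6))**2 = (22/((3/(-1))) + (-5 - 1*2)*(-6))**2 = (22/((3*(-1))) + (-5 - 2)*(-6))**2 = (22/(-3) - 7*(-6))**2 = (22*(-1/3) + 42)**2 = (-22/3 + 42)**2 = (104/3)**2 = 10816/9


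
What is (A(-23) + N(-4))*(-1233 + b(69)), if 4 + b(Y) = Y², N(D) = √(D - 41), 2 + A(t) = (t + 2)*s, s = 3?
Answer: -229060 + 10572*I*√5 ≈ -2.2906e+5 + 23640.0*I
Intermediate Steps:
A(t) = 4 + 3*t (A(t) = -2 + (t + 2)*3 = -2 + (2 + t)*3 = -2 + (6 + 3*t) = 4 + 3*t)
N(D) = √(-41 + D)
b(Y) = -4 + Y²
(A(-23) + N(-4))*(-1233 + b(69)) = ((4 + 3*(-23)) + √(-41 - 4))*(-1233 + (-4 + 69²)) = ((4 - 69) + √(-45))*(-1233 + (-4 + 4761)) = (-65 + 3*I*√5)*(-1233 + 4757) = (-65 + 3*I*√5)*3524 = -229060 + 10572*I*√5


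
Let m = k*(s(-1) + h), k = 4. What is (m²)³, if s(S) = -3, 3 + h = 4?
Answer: 262144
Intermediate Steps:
h = 1 (h = -3 + 4 = 1)
m = -8 (m = 4*(-3 + 1) = 4*(-2) = -8)
(m²)³ = ((-8)²)³ = 64³ = 262144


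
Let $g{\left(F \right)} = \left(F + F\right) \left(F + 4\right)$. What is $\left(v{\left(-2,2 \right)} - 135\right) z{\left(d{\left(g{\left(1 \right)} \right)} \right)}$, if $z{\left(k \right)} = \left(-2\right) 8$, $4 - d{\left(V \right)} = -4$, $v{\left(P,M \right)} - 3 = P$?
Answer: $2144$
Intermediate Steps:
$v{\left(P,M \right)} = 3 + P$
$g{\left(F \right)} = 2 F \left(4 + F\right)$
$d{\left(V \right)} = 8$ ($d{\left(V \right)} = 4 - -4 = 4 + 4 = 8$)
$z{\left(k \right)} = -16$
$\left(v{\left(-2,2 \right)} - 135\right) z{\left(d{\left(g{\left(1 \right)} \right)} \right)} = \left(\left(3 - 2\right) - 135\right) \left(-16\right) = \left(1 - 135\right) \left(-16\right) = \left(-134\right) \left(-16\right) = 2144$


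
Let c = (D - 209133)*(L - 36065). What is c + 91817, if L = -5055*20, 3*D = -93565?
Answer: 98891302511/3 ≈ 3.2964e+10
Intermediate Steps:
D = -93565/3 (D = (1/3)*(-93565) = -93565/3 ≈ -31188.)
L = -101100
c = 98891027060/3 (c = (-93565/3 - 209133)*(-101100 - 36065) = -720964/3*(-137165) = 98891027060/3 ≈ 3.2964e+10)
c + 91817 = 98891027060/3 + 91817 = 98891302511/3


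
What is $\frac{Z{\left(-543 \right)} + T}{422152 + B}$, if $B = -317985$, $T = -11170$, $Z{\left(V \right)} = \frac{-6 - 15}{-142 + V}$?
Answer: $- \frac{7651429}{71354395} \approx -0.10723$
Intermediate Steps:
$Z{\left(V \right)} = - \frac{21}{-142 + V}$
$\frac{Z{\left(-543 \right)} + T}{422152 + B} = \frac{- \frac{21}{-142 - 543} - 11170}{422152 - 317985} = \frac{- \frac{21}{-685} - 11170}{104167} = \left(\left(-21\right) \left(- \frac{1}{685}\right) - 11170\right) \frac{1}{104167} = \left(\frac{21}{685} - 11170\right) \frac{1}{104167} = \left(- \frac{7651429}{685}\right) \frac{1}{104167} = - \frac{7651429}{71354395}$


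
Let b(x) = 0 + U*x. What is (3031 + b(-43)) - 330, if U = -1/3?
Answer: 8146/3 ≈ 2715.3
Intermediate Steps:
U = -⅓ (U = -1*⅓ = -⅓ ≈ -0.33333)
b(x) = -x/3 (b(x) = 0 - x/3 = -x/3)
(3031 + b(-43)) - 330 = (3031 - ⅓*(-43)) - 330 = (3031 + 43/3) - 330 = 9136/3 - 330 = 8146/3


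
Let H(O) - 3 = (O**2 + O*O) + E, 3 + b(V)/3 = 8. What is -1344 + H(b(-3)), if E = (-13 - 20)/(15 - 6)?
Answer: -2684/3 ≈ -894.67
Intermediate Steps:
b(V) = 15 (b(V) = -9 + 3*8 = -9 + 24 = 15)
E = -11/3 (E = -33/9 = -33*1/9 = -11/3 ≈ -3.6667)
H(O) = -2/3 + 2*O**2 (H(O) = 3 + ((O**2 + O*O) - 11/3) = 3 + ((O**2 + O**2) - 11/3) = 3 + (2*O**2 - 11/3) = 3 + (-11/3 + 2*O**2) = -2/3 + 2*O**2)
-1344 + H(b(-3)) = -1344 + (-2/3 + 2*15**2) = -1344 + (-2/3 + 2*225) = -1344 + (-2/3 + 450) = -1344 + 1348/3 = -2684/3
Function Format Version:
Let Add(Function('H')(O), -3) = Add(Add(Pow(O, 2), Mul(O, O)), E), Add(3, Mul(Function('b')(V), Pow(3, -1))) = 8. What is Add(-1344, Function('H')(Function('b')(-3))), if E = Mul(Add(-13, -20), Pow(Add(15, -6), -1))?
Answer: Rational(-2684, 3) ≈ -894.67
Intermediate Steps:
Function('b')(V) = 15 (Function('b')(V) = Add(-9, Mul(3, 8)) = Add(-9, 24) = 15)
E = Rational(-11, 3) (E = Mul(-33, Pow(9, -1)) = Mul(-33, Rational(1, 9)) = Rational(-11, 3) ≈ -3.6667)
Function('H')(O) = Add(Rational(-2, 3), Mul(2, Pow(O, 2))) (Function('H')(O) = Add(3, Add(Add(Pow(O, 2), Mul(O, O)), Rational(-11, 3))) = Add(3, Add(Add(Pow(O, 2), Pow(O, 2)), Rational(-11, 3))) = Add(3, Add(Mul(2, Pow(O, 2)), Rational(-11, 3))) = Add(3, Add(Rational(-11, 3), Mul(2, Pow(O, 2)))) = Add(Rational(-2, 3), Mul(2, Pow(O, 2))))
Add(-1344, Function('H')(Function('b')(-3))) = Add(-1344, Add(Rational(-2, 3), Mul(2, Pow(15, 2)))) = Add(-1344, Add(Rational(-2, 3), Mul(2, 225))) = Add(-1344, Add(Rational(-2, 3), 450)) = Add(-1344, Rational(1348, 3)) = Rational(-2684, 3)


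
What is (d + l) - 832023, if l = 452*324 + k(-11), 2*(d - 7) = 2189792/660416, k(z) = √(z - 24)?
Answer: -28297436337/41276 + I*√35 ≈ -6.8557e+5 + 5.9161*I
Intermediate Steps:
k(z) = √(-24 + z)
d = 357363/41276 (d = 7 + (2189792/660416)/2 = 7 + (2189792*(1/660416))/2 = 7 + (½)*(68431/20638) = 7 + 68431/41276 = 357363/41276 ≈ 8.6579)
l = 146448 + I*√35 (l = 452*324 + √(-24 - 11) = 146448 + √(-35) = 146448 + I*√35 ≈ 1.4645e+5 + 5.9161*I)
(d + l) - 832023 = (357363/41276 + (146448 + I*√35)) - 832023 = (6045145011/41276 + I*√35) - 832023 = -28297436337/41276 + I*√35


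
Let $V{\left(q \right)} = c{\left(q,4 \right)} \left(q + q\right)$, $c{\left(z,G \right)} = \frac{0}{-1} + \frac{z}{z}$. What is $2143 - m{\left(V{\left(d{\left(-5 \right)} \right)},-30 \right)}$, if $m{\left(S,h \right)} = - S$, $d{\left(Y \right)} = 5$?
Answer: $2153$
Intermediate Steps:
$c{\left(z,G \right)} = 1$ ($c{\left(z,G \right)} = 0 \left(-1\right) + 1 = 0 + 1 = 1$)
$V{\left(q \right)} = 2 q$ ($V{\left(q \right)} = 1 \left(q + q\right) = 1 \cdot 2 q = 2 q$)
$2143 - m{\left(V{\left(d{\left(-5 \right)} \right)},-30 \right)} = 2143 - - 2 \cdot 5 = 2143 - \left(-1\right) 10 = 2143 - -10 = 2143 + 10 = 2153$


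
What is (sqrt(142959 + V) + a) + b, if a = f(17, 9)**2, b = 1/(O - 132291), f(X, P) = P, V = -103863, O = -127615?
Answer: 21052385/259906 + 6*sqrt(1086) ≈ 278.73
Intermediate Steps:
b = -1/259906 (b = 1/(-127615 - 132291) = 1/(-259906) = -1/259906 ≈ -3.8475e-6)
a = 81 (a = 9**2 = 81)
(sqrt(142959 + V) + a) + b = (sqrt(142959 - 103863) + 81) - 1/259906 = (sqrt(39096) + 81) - 1/259906 = (6*sqrt(1086) + 81) - 1/259906 = (81 + 6*sqrt(1086)) - 1/259906 = 21052385/259906 + 6*sqrt(1086)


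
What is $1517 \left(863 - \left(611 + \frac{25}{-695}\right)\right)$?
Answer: $\frac{53145061}{139} \approx 3.8234 \cdot 10^{5}$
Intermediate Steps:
$1517 \left(863 - \left(611 + \frac{25}{-695}\right)\right) = 1517 \left(863 - \frac{84924}{139}\right) = 1517 \cdot \frac{35033}{139} = \frac{53145061}{139}$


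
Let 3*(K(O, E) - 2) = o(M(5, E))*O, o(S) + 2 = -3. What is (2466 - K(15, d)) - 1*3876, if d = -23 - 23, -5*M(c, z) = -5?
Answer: -1387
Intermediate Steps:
M(c, z) = 1 (M(c, z) = -⅕*(-5) = 1)
d = -46
o(S) = -5 (o(S) = -2 - 3 = -5)
K(O, E) = 2 - 5*O/3 (K(O, E) = 2 + (-5*O)/3 = 2 - 5*O/3)
(2466 - K(15, d)) - 1*3876 = (2466 - (2 - 5/3*15)) - 1*3876 = (2466 - (2 - 25)) - 3876 = (2466 - 1*(-23)) - 3876 = (2466 + 23) - 3876 = 2489 - 3876 = -1387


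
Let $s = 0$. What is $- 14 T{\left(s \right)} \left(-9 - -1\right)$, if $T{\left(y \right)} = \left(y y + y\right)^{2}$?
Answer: $0$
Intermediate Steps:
$T{\left(y \right)} = \left(y + y^{2}\right)^{2}$ ($T{\left(y \right)} = \left(y^{2} + y\right)^{2} = \left(y + y^{2}\right)^{2}$)
$- 14 T{\left(s \right)} \left(-9 - -1\right) = - 14 \cdot 0^{2} \left(1 + 0\right)^{2} \left(-9 - -1\right) = - 14 \cdot 0 \cdot 1^{2} \left(-9 + 1\right) = - 14 \cdot 0 \cdot 1 \left(-8\right) = \left(-14\right) 0 \left(-8\right) = 0 \left(-8\right) = 0$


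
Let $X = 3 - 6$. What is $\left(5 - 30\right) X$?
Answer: $75$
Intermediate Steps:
$X = -3$ ($X = 3 - 6 = -3$)
$\left(5 - 30\right) X = \left(5 - 30\right) \left(-3\right) = \left(-25\right) \left(-3\right) = 75$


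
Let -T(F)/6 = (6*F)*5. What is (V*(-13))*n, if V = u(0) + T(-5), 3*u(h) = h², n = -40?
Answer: 468000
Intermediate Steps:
T(F) = -180*F (T(F) = -6*6*F*5 = -180*F)
u(h) = h²/3
V = 900 (V = (⅓)*0² - 180*(-5) = (⅓)*0 + 900 = 0 + 900 = 900)
(V*(-13))*n = (900*(-13))*(-40) = -11700*(-40) = 468000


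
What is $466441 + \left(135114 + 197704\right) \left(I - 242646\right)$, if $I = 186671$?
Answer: $-18629021109$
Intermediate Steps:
$466441 + \left(135114 + 197704\right) \left(I - 242646\right) = 466441 + \left(135114 + 197704\right) \left(186671 - 242646\right) = 466441 + 332818 \left(-55975\right) = 466441 - 18629487550 = -18629021109$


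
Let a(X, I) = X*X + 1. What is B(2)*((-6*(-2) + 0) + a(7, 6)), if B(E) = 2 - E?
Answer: 0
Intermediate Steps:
a(X, I) = 1 + X² (a(X, I) = X² + 1 = 1 + X²)
B(2)*((-6*(-2) + 0) + a(7, 6)) = (2 - 1*2)*((-6*(-2) + 0) + (1 + 7²)) = (2 - 2)*((12 + 0) + (1 + 49)) = 0*(12 + 50) = 0*62 = 0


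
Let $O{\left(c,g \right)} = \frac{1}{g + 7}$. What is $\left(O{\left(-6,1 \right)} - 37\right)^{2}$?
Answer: $\frac{87025}{64} \approx 1359.8$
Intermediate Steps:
$O{\left(c,g \right)} = \frac{1}{7 + g}$
$\left(O{\left(-6,1 \right)} - 37\right)^{2} = \left(\frac{1}{7 + 1} - 37\right)^{2} = \left(\frac{1}{8} - 37\right)^{2} = \left(- \frac{295}{8}\right)^{2} = \frac{87025}{64}$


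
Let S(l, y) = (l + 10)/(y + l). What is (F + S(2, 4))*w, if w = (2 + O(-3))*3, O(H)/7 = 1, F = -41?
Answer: -1053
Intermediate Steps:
S(l, y) = (10 + l)/(l + y)
O(H) = 7 (O(H) = 7*1 = 7)
w = 27 (w = (2 + 7)*3 = 9*3 = 27)
(F + S(2, 4))*w = (-41 + (10 + 2)/(2 + 4))*27 = (-41 + 12/6)*27 = (-41 + (⅙)*12)*27 = (-41 + 2)*27 = -39*27 = -1053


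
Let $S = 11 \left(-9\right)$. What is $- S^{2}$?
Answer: $-9801$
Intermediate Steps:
$S = -99$
$- S^{2} = - \left(-99\right)^{2} = \left(-1\right) 9801 = -9801$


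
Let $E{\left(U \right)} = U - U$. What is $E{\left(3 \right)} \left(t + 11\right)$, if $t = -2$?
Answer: $0$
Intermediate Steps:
$E{\left(U \right)} = 0$
$E{\left(3 \right)} \left(t + 11\right) = 0 \left(-2 + 11\right) = 0 \cdot 9 = 0$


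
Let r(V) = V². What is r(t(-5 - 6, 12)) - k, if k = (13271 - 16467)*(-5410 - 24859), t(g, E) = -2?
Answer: -96739720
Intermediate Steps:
k = 96739724 (k = -3196*(-30269) = 96739724)
r(t(-5 - 6, 12)) - k = (-2)² - 1*96739724 = 4 - 96739724 = -96739720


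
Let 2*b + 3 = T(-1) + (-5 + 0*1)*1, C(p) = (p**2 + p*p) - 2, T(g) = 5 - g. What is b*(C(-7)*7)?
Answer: -672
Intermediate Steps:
C(p) = -2 + 2*p**2 (C(p) = (p**2 + p**2) - 2 = 2*p**2 - 2 = -2 + 2*p**2)
b = -1 (b = -3/2 + ((5 - 1*(-1)) + (-5 + 0*1)*1)/2 = -3/2 + ((5 + 1) + (-5 + 0)*1)/2 = -3/2 + (6 - 5*1)/2 = -3/2 + (6 - 5)/2 = -3/2 + (1/2)*1 = -3/2 + 1/2 = -1)
b*(C(-7)*7) = -(-2 + 2*(-7)**2)*7 = -(-2 + 2*49)*7 = -(-2 + 98)*7 = -96*7 = -1*672 = -672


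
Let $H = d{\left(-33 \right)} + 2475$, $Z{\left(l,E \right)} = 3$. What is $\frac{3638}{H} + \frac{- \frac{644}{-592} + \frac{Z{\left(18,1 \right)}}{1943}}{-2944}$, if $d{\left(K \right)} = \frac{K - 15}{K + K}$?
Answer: $\frac{33870244031277}{23055142332928} \approx 1.4691$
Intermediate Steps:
$d{\left(K \right)} = \frac{-15 + K}{2 K}$
$H = \frac{27233}{11}$ ($H = \frac{-15 - 33}{2 \left(-33\right)} + 2475 = \frac{1}{2} \left(- \frac{1}{33}\right) \left(-48\right) + 2475 = \frac{8}{11} + 2475 = \frac{27233}{11} \approx 2475.7$)
$\frac{3638}{H} + \frac{- \frac{644}{-592} + \frac{Z{\left(18,1 \right)}}{1943}}{-2944} = \frac{3638}{\frac{27233}{11}} + \frac{- \frac{644}{-592} + \frac{3}{1943}}{-2944} = 3638 \cdot \frac{11}{27233} + \left(\left(-644\right) \left(- \frac{1}{592}\right) + 3 \cdot \frac{1}{1943}\right) \left(- \frac{1}{2944}\right) = \frac{40018}{27233} + \left(\frac{161}{148} + \frac{3}{1943}\right) \left(- \frac{1}{2944}\right) = \frac{40018}{27233} + \frac{313267}{287564} \left(- \frac{1}{2944}\right) = \frac{40018}{27233} - \frac{313267}{846588416} = \frac{33870244031277}{23055142332928}$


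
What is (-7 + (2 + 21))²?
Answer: 256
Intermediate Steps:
(-7 + (2 + 21))² = (-7 + 23)² = 16² = 256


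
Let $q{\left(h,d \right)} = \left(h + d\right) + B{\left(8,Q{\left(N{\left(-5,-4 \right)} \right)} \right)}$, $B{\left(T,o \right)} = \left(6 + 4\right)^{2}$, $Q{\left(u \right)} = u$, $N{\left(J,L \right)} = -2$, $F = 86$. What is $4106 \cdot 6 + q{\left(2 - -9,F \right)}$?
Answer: $24833$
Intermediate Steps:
$B{\left(T,o \right)} = 100$ ($B{\left(T,o \right)} = 10^{2} = 100$)
$q{\left(h,d \right)} = 100 + d + h$ ($q{\left(h,d \right)} = \left(h + d\right) + 100 = \left(d + h\right) + 100 = 100 + d + h$)
$4106 \cdot 6 + q{\left(2 - -9,F \right)} = 4106 \cdot 6 + \left(100 + 86 + \left(2 - -9\right)\right) = 24636 + \left(100 + 86 + \left(2 + 9\right)\right) = 24636 + \left(100 + 86 + 11\right) = 24636 + 197 = 24833$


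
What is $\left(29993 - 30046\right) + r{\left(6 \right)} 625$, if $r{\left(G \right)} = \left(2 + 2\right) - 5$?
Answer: $-678$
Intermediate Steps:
$r{\left(G \right)} = -1$ ($r{\left(G \right)} = 4 - 5 = -1$)
$\left(29993 - 30046\right) + r{\left(6 \right)} 625 = \left(29993 - 30046\right) - 625 = -53 - 625 = -678$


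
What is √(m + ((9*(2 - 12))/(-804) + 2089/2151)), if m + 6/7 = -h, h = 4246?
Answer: I*√1920440534532730/672546 ≈ 65.16*I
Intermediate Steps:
m = -29728/7 (m = -6/7 - 1*4246 = -6/7 - 4246 = -29728/7 ≈ -4246.9)
√(m + ((9*(2 - 12))/(-804) + 2089/2151)) = √(-29728/7 + ((9*(2 - 12))/(-804) + 2089/2151)) = √(-29728/7 + ((9*(-10))*(-1/804) + 2089*(1/2151))) = √(-29728/7 + (-90*(-1/804) + 2089/2151)) = √(-29728/7 + (15/134 + 2089/2151)) = √(-29728/7 + 312191/288234) = √(-8566435015/2017638) = I*√1920440534532730/672546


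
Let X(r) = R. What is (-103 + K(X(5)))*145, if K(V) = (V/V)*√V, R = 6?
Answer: -14935 + 145*√6 ≈ -14580.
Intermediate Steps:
X(r) = 6
K(V) = √V (K(V) = 1*√V = √V)
(-103 + K(X(5)))*145 = (-103 + √6)*145 = -14935 + 145*√6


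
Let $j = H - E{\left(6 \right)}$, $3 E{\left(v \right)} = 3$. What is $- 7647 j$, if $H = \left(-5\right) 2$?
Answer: $84117$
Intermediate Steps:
$E{\left(v \right)} = 1$ ($E{\left(v \right)} = \frac{1}{3} \cdot 3 = 1$)
$H = -10$
$j = -11$ ($j = -10 - 1 = -11$)
$- 7647 j = \left(-7647\right) \left(-11\right) = 84117$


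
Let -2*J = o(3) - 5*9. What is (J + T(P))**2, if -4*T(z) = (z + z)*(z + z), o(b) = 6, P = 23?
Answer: 1038361/4 ≈ 2.5959e+5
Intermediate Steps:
T(z) = -z**2 (T(z) = -(z + z)*(z + z)/4 = -2*z*2*z/4 = -z**2)
J = 39/2 (J = -(6 - 5*9)/2 = -(6 - 45)/2 = -1/2*(-39) = 39/2 ≈ 19.500)
(J + T(P))**2 = (39/2 - 1*23**2)**2 = (39/2 - 1*529)**2 = (39/2 - 529)**2 = (-1019/2)**2 = 1038361/4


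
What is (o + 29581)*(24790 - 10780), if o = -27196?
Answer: 33413850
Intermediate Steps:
(o + 29581)*(24790 - 10780) = (-27196 + 29581)*(24790 - 10780) = 2385*14010 = 33413850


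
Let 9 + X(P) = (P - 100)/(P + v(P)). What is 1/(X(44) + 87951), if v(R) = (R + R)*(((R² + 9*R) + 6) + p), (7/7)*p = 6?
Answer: 51579/4535960404 ≈ 1.1371e-5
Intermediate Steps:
p = 6
v(R) = 2*R*(12 + R² + 9*R) (v(R) = (R + R)*(((R² + 9*R) + 6) + 6) = (2*R)*((6 + R² + 9*R) + 6) = (2*R)*(12 + R² + 9*R) = 2*R*(12 + R² + 9*R))
X(P) = -9 + (-100 + P)/(P + 2*P*(12 + P² + 9*P)) (X(P) = -9 + (P - 100)/(P + 2*P*(12 + P² + 9*P)) = -9 + (-100 + P)/(P + 2*P*(12 + P² + 9*P)))
1/(X(44) + 87951) = 1/(2*(-50 - 112*44 - 81*44² - 9*44³)/(44*(25 + 2*44² + 18*44)) + 87951) = 1/(2*(1/44)*(-50 - 4928 - 81*1936 - 9*85184)/(25 + 2*1936 + 792) + 87951) = 1/(2*(1/44)*(-50 - 4928 - 156816 - 766656)/(25 + 3872 + 792) + 87951) = 1/(2*(1/44)*(-928450)/4689 + 87951) = 1/(2*(1/44)*(1/4689)*(-928450) + 87951) = 1/(-464225/51579 + 87951) = 1/(4535960404/51579) = 51579/4535960404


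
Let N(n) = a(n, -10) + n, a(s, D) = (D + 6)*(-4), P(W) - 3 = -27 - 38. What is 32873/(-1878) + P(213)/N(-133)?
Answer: -1243235/73242 ≈ -16.974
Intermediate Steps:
P(W) = -62 (P(W) = 3 + (-27 - 38) = 3 - 65 = -62)
a(s, D) = -24 - 4*D (a(s, D) = (6 + D)*(-4) = -24 - 4*D)
N(n) = 16 + n (N(n) = (-24 - 4*(-10)) + n = (-24 + 40) + n = 16 + n)
32873/(-1878) + P(213)/N(-133) = 32873/(-1878) - 62/(16 - 133) = 32873*(-1/1878) - 62/(-117) = -32873/1878 - 62*(-1/117) = -32873/1878 + 62/117 = -1243235/73242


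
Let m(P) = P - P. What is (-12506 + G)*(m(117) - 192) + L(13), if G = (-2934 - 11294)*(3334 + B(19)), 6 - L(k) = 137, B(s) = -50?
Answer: 8973553405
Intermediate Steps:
L(k) = -131 (L(k) = 6 - 1*137 = 6 - 137 = -131)
m(P) = 0
G = -46724752 (G = (-2934 - 11294)*(3334 - 50) = -14228*3284 = -46724752)
(-12506 + G)*(m(117) - 192) + L(13) = (-12506 - 46724752)*(0 - 192) - 131 = -46737258*(-192) - 131 = 8973553536 - 131 = 8973553405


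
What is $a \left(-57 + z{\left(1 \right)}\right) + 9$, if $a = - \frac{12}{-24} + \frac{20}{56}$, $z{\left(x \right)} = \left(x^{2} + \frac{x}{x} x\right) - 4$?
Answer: $- \frac{291}{7} \approx -41.571$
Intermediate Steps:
$z{\left(x \right)} = -4 + x + x^{2}$ ($z{\left(x \right)} = \left(x^{2} + 1 x\right) - 4 = \left(x^{2} + x\right) - 4 = \left(x + x^{2}\right) - 4 = -4 + x + x^{2}$)
$a = \frac{6}{7}$ ($a = \left(-12\right) \left(- \frac{1}{24}\right) + 20 \cdot \frac{1}{56} = \frac{1}{2} + \frac{5}{14} = \frac{6}{7} \approx 0.85714$)
$a \left(-57 + z{\left(1 \right)}\right) + 9 = \frac{6 \left(-57 + \left(-4 + 1 + 1^{2}\right)\right)}{7} + 9 = \frac{6 \left(-57 + \left(-4 + 1 + 1\right)\right)}{7} + 9 = \frac{6 \left(-57 - 2\right)}{7} + 9 = \frac{6}{7} \left(-59\right) + 9 = - \frac{354}{7} + 9 = - \frac{291}{7}$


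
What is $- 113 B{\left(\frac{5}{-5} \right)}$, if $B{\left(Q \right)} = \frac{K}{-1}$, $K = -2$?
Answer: $-226$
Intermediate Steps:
$B{\left(Q \right)} = 2$ ($B{\left(Q \right)} = - \frac{2}{-1} = \left(-2\right) \left(-1\right) = 2$)
$- 113 B{\left(\frac{5}{-5} \right)} = \left(-113\right) 2 = -226$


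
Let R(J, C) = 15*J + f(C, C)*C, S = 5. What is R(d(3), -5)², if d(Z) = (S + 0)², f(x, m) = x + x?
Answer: 180625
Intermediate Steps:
f(x, m) = 2*x
d(Z) = 25 (d(Z) = (5 + 0)² = 5² = 25)
R(J, C) = 2*C² + 15*J (R(J, C) = 15*J + (2*C)*C = 15*J + 2*C² = 2*C² + 15*J)
R(d(3), -5)² = (2*(-5)² + 15*25)² = (2*25 + 375)² = (50 + 375)² = 425² = 180625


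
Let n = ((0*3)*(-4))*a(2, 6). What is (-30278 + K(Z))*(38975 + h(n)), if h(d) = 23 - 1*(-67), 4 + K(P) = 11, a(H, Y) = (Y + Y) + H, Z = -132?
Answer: -1182536615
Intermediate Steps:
a(H, Y) = H + 2*Y (a(H, Y) = 2*Y + H = H + 2*Y)
K(P) = 7 (K(P) = -4 + 11 = 7)
n = 0 (n = ((0*3)*(-4))*(2 + 2*6) = (0*(-4))*(2 + 12) = 0*14 = 0)
h(d) = 90 (h(d) = 23 + 67 = 90)
(-30278 + K(Z))*(38975 + h(n)) = (-30278 + 7)*(38975 + 90) = -30271*39065 = -1182536615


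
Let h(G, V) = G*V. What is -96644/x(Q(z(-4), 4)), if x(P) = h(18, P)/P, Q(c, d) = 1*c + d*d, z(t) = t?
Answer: -48322/9 ≈ -5369.1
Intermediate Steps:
Q(c, d) = c + d**2
x(P) = 18 (x(P) = (18*P)/P = 18)
-96644/x(Q(z(-4), 4)) = -96644/18 = -96644*1/18 = -48322/9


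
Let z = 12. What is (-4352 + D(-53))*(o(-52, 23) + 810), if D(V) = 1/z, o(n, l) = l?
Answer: -43501759/12 ≈ -3.6251e+6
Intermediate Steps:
D(V) = 1/12
(-4352 + D(-53))*(o(-52, 23) + 810) = (-4352 + 1/12)*(23 + 810) = -52223/12*833 = -43501759/12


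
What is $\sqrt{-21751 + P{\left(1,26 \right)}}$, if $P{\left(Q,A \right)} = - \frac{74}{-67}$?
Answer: $\frac{i \sqrt{97635281}}{67} \approx 147.48 i$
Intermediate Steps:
$P{\left(Q,A \right)} = \frac{74}{67}$ ($P{\left(Q,A \right)} = \left(-74\right) \left(- \frac{1}{67}\right) = \frac{74}{67}$)
$\sqrt{-21751 + P{\left(1,26 \right)}} = \sqrt{-21751 + \frac{74}{67}} = \sqrt{- \frac{1457243}{67}} = \frac{i \sqrt{97635281}}{67}$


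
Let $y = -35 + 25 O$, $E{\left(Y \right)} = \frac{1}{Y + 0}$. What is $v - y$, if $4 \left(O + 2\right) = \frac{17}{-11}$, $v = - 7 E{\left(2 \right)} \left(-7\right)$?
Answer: $\frac{5243}{44} \approx 119.16$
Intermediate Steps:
$E{\left(Y \right)} = \frac{1}{Y}$
$v = \frac{49}{2}$ ($v = - \frac{7}{2} \left(-7\right) = \left(-7\right) \frac{1}{2} \left(-7\right) = \left(- \frac{7}{2}\right) \left(-7\right) = \frac{49}{2} \approx 24.5$)
$O = - \frac{105}{44}$ ($O = -2 + \frac{17 \frac{1}{-11}}{4} = -2 + \frac{17 \left(- \frac{1}{11}\right)}{4} = -2 + \frac{1}{4} \left(- \frac{17}{11}\right) = -2 - \frac{17}{44} = - \frac{105}{44} \approx -2.3864$)
$y = - \frac{4165}{44}$ ($y = -35 + 25 \left(- \frac{105}{44}\right) = -35 - \frac{2625}{44} = - \frac{4165}{44} \approx -94.659$)
$v - y = \frac{49}{2} - - \frac{4165}{44} = \frac{49}{2} + \frac{4165}{44} = \frac{5243}{44}$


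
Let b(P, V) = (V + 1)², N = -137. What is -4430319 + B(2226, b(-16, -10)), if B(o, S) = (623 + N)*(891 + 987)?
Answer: -3517611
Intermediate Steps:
b(P, V) = (1 + V)²
B(o, S) = 912708 (B(o, S) = (623 - 137)*(891 + 987) = 486*1878 = 912708)
-4430319 + B(2226, b(-16, -10)) = -4430319 + 912708 = -3517611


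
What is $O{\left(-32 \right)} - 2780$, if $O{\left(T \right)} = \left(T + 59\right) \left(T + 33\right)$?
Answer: $-2753$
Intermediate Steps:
$O{\left(T \right)} = \left(33 + T\right) \left(59 + T\right)$ ($O{\left(T \right)} = \left(59 + T\right) \left(33 + T\right) = \left(33 + T\right) \left(59 + T\right)$)
$O{\left(-32 \right)} - 2780 = \left(1947 + \left(-32\right)^{2} + 92 \left(-32\right)\right) - 2780 = \left(1947 + 1024 - 2944\right) - 2780 = 27 - 2780 = -2753$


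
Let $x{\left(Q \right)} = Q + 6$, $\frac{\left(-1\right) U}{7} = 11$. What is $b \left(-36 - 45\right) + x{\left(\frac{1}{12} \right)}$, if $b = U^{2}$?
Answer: $- \frac{5762915}{12} \approx -4.8024 \cdot 10^{5}$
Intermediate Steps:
$U = -77$ ($U = \left(-7\right) 11 = -77$)
$b = 5929$ ($b = \left(-77\right)^{2} = 5929$)
$x{\left(Q \right)} = 6 + Q$
$b \left(-36 - 45\right) + x{\left(\frac{1}{12} \right)} = 5929 \left(-36 - 45\right) + \left(6 + \frac{1}{12}\right) = 5929 \left(-81\right) + \frac{73}{12} = -480249 + \frac{73}{12} = - \frac{5762915}{12}$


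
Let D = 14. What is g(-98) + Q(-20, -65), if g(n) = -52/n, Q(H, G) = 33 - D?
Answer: 957/49 ≈ 19.531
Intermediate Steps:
Q(H, G) = 19 (Q(H, G) = 33 - 1*14 = 33 - 14 = 19)
g(-98) + Q(-20, -65) = -52/(-98) + 19 = -52*(-1/98) + 19 = 26/49 + 19 = 957/49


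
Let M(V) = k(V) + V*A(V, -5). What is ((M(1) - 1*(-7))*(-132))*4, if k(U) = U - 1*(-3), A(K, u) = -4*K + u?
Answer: -1056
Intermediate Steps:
A(K, u) = u - 4*K
k(U) = 3 + U (k(U) = U + 3 = 3 + U)
M(V) = 3 + V + V*(-5 - 4*V) (M(V) = (3 + V) + V*(-5 - 4*V) = 3 + V + V*(-5 - 4*V))
((M(1) - 1*(-7))*(-132))*4 = (((3 + 1 - 1*1*(5 + 4*1)) - 1*(-7))*(-132))*4 = (((3 + 1 - 1*1*(5 + 4)) + 7)*(-132))*4 = (((3 + 1 - 1*1*9) + 7)*(-132))*4 = (((3 + 1 - 9) + 7)*(-132))*4 = ((-5 + 7)*(-132))*4 = (2*(-132))*4 = -264*4 = -1056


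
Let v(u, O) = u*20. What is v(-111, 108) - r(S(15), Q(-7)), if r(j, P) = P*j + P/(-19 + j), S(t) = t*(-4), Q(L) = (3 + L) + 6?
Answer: -165898/79 ≈ -2100.0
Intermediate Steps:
v(u, O) = 20*u
Q(L) = 9 + L
S(t) = -4*t
r(j, P) = P*j + P/(-19 + j)
v(-111, 108) - r(S(15), Q(-7)) = 20*(-111) - (9 - 7)*(1 + (-4*15)² - (-76)*15)/(-19 - 4*15) = -2220 - 2*(1 + (-60)² - 19*(-60))/(-19 - 60) = -2220 - 2*(1 + 3600 + 1140)/(-79) = -2220 - 2*(-1)*4741/79 = -2220 - 1*(-9482/79) = -2220 + 9482/79 = -165898/79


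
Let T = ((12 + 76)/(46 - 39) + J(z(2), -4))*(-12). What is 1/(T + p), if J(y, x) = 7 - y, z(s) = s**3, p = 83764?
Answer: 7/585376 ≈ 1.1958e-5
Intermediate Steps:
T = -972/7 (T = ((12 + 76)/(46 - 39) + (7 - 1*2**3))*(-12) = (88/7 + (7 - 1*8))*(-12) = (88*(1/7) + (7 - 8))*(-12) = (88/7 - 1)*(-12) = (81/7)*(-12) = -972/7 ≈ -138.86)
1/(T + p) = 1/(-972/7 + 83764) = 1/(585376/7) = 7/585376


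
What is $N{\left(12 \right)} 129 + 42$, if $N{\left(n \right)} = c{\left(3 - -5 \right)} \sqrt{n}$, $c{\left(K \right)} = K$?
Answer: $42 + 2064 \sqrt{3} \approx 3617.0$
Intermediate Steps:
$N{\left(n \right)} = 8 \sqrt{n}$ ($N{\left(n \right)} = \left(3 - -5\right) \sqrt{n} = \left(3 + 5\right) \sqrt{n} = 8 \sqrt{n}$)
$N{\left(12 \right)} 129 + 42 = 8 \sqrt{12} \cdot 129 + 42 = 8 \cdot 2 \sqrt{3} \cdot 129 + 42 = 16 \sqrt{3} \cdot 129 + 42 = 2064 \sqrt{3} + 42 = 42 + 2064 \sqrt{3}$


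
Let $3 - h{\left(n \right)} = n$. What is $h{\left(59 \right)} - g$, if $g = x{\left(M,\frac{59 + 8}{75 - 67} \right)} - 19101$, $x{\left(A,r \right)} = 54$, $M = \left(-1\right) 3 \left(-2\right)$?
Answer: $18991$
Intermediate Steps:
$h{\left(n \right)} = 3 - n$
$M = 6$ ($M = \left(-3\right) \left(-2\right) = 6$)
$g = -19047$ ($g = 54 - 19101 = -19047$)
$h{\left(59 \right)} - g = \left(3 - 59\right) - -19047 = \left(3 - 59\right) + 19047 = -56 + 19047 = 18991$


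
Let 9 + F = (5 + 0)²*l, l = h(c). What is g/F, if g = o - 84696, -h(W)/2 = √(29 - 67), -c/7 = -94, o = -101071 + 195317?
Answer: -85950/95081 + 477500*I*√38/95081 ≈ -0.90397 + 30.958*I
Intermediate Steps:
o = 94246
c = 658 (c = -7*(-94) = 658)
h(W) = -2*I*√38 (h(W) = -2*√(29 - 67) = -2*I*√38)
l = -2*I*√38 ≈ -12.329*I
g = 9550 (g = 94246 - 84696 = 9550)
F = -9 - 50*I*√38 (F = -9 + (5 + 0)²*(-2*I*√38) = -9 + 5²*(-2*I*√38) = -9 + 25*(-2*I*√38) = -9 - 50*I*√38 ≈ -9.0 - 308.22*I)
g/F = 9550/(-9 - 50*I*√38)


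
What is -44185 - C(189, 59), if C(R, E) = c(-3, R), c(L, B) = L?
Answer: -44182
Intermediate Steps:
C(R, E) = -3
-44185 - C(189, 59) = -44185 - 1*(-3) = -44185 + 3 = -44182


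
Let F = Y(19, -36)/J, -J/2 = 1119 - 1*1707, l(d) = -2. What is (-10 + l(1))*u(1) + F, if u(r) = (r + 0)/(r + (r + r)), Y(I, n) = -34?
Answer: -2369/588 ≈ -4.0289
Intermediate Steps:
J = 1176 (J = -2*(1119 - 1*1707) = -2*(1119 - 1707) = -2*(-588) = 1176)
u(r) = ⅓ (u(r) = r/(r + 2*r) = r/((3*r)) = r*(1/(3*r)) = ⅓)
F = -17/588 (F = -34/1176 = -34*1/1176 = -17/588 ≈ -0.028912)
(-10 + l(1))*u(1) + F = (-10 - 2)*(⅓) - 17/588 = -12*⅓ - 17/588 = -4 - 17/588 = -2369/588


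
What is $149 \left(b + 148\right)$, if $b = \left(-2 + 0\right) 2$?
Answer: $21456$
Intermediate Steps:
$b = -4$ ($b = \left(-2\right) 2 = -4$)
$149 \left(b + 148\right) = 149 \left(-4 + 148\right) = 149 \cdot 144 = 21456$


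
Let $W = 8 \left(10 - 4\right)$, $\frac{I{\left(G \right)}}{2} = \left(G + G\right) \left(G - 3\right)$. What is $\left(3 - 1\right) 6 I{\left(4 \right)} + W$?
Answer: $240$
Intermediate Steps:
$I{\left(G \right)} = 4 G \left(-3 + G\right)$ ($I{\left(G \right)} = 2 \left(G + G\right) \left(G - 3\right) = 2 \cdot 2 G \left(-3 + G\right) = 4 G \left(-3 + G\right)$)
$W = 48$ ($W = 8 \cdot 6 = 48$)
$\left(3 - 1\right) 6 I{\left(4 \right)} + W = \left(3 - 1\right) 6 \cdot 4 \cdot 4 \left(-3 + 4\right) + 48 = 2 \cdot 6 \cdot 4 \cdot 4 \cdot 1 + 48 = 12 \cdot 16 + 48 = 192 + 48 = 240$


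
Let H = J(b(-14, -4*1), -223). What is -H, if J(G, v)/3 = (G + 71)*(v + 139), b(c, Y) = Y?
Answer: 16884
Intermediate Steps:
J(G, v) = 3*(71 + G)*(139 + v) (J(G, v) = 3*((G + 71)*(v + 139)) = 3*((71 + G)*(139 + v)) = 3*(71 + G)*(139 + v))
H = -16884 (H = 29607 + 213*(-223) + 417*(-4*1) + 3*(-4*1)*(-223) = 29607 - 47499 + 417*(-4) + 3*(-4)*(-223) = 29607 - 47499 - 1668 + 2676 = -16884)
-H = -1*(-16884) = 16884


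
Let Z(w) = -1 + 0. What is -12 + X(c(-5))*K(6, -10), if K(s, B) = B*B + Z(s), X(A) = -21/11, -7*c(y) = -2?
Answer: -201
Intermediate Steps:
Z(w) = -1
c(y) = 2/7 (c(y) = -1/7*(-2) = 2/7)
X(A) = -21/11 (X(A) = -21*1/11 = -21/11)
K(s, B) = -1 + B**2 (K(s, B) = B*B - 1 = B**2 - 1 = -1 + B**2)
-12 + X(c(-5))*K(6, -10) = -12 - 21*(-1 + (-10)**2)/11 = -12 - 21*(-1 + 100)/11 = -12 - 21/11*99 = -12 - 189 = -201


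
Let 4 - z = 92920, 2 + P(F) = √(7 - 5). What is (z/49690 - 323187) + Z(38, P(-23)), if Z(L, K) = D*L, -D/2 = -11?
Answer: -8008857053/24845 ≈ -3.2235e+5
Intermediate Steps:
D = 22 (D = -2*(-11) = 22)
P(F) = -2 + √2 (P(F) = -2 + √(7 - 5) = -2 + √2)
z = -92916 (z = 4 - 1*92920 = 4 - 92920 = -92916)
Z(L, K) = 22*L
(z/49690 - 323187) + Z(38, P(-23)) = (-92916/49690 - 323187) + 22*38 = (-92916*1/49690 - 323187) + 836 = (-46458/24845 - 323187) + 836 = -8029627473/24845 + 836 = -8008857053/24845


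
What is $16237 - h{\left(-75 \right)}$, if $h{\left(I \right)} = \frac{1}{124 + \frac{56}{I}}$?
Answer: $\frac{150094753}{9244} \approx 16237.0$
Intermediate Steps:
$16237 - h{\left(-75 \right)} = 16237 - \frac{1}{4} \left(-75\right) \frac{1}{14 + 31 \left(-75\right)} = 16237 - \frac{1}{4} \left(-75\right) \frac{1}{14 - 2325} = 16237 - \frac{1}{4} \left(-75\right) \frac{1}{-2311} = 16237 - \frac{1}{4} \left(-75\right) \left(- \frac{1}{2311}\right) = 16237 - \frac{75}{9244} = \frac{150094753}{9244}$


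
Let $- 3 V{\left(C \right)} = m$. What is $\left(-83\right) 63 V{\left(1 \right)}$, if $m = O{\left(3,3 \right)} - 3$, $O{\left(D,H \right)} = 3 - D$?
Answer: $-5229$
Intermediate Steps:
$m = -3$ ($m = \left(3 - 3\right) - 3 = 0 - 3 = -3$)
$V{\left(C \right)} = 1$ ($V{\left(C \right)} = \left(- \frac{1}{3}\right) \left(-3\right) = 1$)
$\left(-83\right) 63 V{\left(1 \right)} = \left(-83\right) 63 \cdot 1 = \left(-5229\right) 1 = -5229$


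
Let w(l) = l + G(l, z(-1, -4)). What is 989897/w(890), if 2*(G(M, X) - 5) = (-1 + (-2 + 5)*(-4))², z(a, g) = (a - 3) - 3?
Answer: 1979794/1959 ≈ 1010.6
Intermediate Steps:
z(a, g) = -6 + a (z(a, g) = (-3 + a) - 3 = -6 + a)
G(M, X) = 179/2 (G(M, X) = 5 + (-1 + (-2 + 5)*(-4))²/2 = 5 + (-1 + 3*(-4))²/2 = 5 + (-1 - 12)²/2 = 5 + (½)*(-13)² = 5 + (½)*169 = 5 + 169/2 = 179/2)
w(l) = 179/2 + l (w(l) = l + 179/2 = 179/2 + l)
989897/w(890) = 989897/(179/2 + 890) = 989897/(1959/2) = 989897*(2/1959) = 1979794/1959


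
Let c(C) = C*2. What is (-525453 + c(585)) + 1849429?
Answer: 1325146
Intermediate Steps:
c(C) = 2*C
(-525453 + c(585)) + 1849429 = (-525453 + 2*585) + 1849429 = (-525453 + 1170) + 1849429 = -524283 + 1849429 = 1325146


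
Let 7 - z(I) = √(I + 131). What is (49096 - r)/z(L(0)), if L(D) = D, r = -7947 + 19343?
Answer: -131950/41 - 18850*√131/41 ≈ -8480.4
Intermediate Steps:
r = 11396
z(I) = 7 - √(131 + I) (z(I) = 7 - √(I + 131) = 7 - √(131 + I))
(49096 - r)/z(L(0)) = (49096 - 1*11396)/(7 - √(131 + 0)) = (49096 - 11396)/(7 - √131) = 37700/(7 - √131)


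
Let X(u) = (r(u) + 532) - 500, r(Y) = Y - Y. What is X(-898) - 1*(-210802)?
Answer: 210834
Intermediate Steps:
r(Y) = 0
X(u) = 32 (X(u) = (0 + 532) - 500 = 532 - 500 = 32)
X(-898) - 1*(-210802) = 32 - 1*(-210802) = 32 + 210802 = 210834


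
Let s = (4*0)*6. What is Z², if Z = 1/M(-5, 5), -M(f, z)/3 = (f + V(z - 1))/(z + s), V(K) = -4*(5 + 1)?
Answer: 25/7569 ≈ 0.0033029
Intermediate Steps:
V(K) = -24 (V(K) = -4*6 = -24)
s = 0 (s = 0*6 = 0)
M(f, z) = -3*(-24 + f)/z (M(f, z) = -3*(f - 24)/(z + 0) = -3*(-24 + f)/z)
Z = 5/87 (Z = 1/(3*(24 - 1*(-5))/5) = 1/(3*(⅕)*(24 + 5)) = 1/(3*(⅕)*29) = 1/(87/5) = 5/87 ≈ 0.057471)
Z² = (5/87)² = 25/7569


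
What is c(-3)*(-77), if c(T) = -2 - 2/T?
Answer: 308/3 ≈ 102.67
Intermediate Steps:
c(-3)*(-77) = (-2 - 2/(-3))*(-77) = (-2 - 2*(-⅓))*(-77) = (-2 + ⅔)*(-77) = -4/3*(-77) = 308/3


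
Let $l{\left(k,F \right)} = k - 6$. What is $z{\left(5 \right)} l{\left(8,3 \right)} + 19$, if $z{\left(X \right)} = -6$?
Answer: $7$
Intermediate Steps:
$l{\left(k,F \right)} = -6 + k$ ($l{\left(k,F \right)} = k - 6 = -6 + k$)
$z{\left(5 \right)} l{\left(8,3 \right)} + 19 = - 6 \left(-6 + 8\right) + 19 = \left(-6\right) 2 + 19 = -12 + 19 = 7$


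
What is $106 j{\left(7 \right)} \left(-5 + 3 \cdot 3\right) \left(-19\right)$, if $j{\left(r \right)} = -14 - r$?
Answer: $169176$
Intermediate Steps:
$106 j{\left(7 \right)} \left(-5 + 3 \cdot 3\right) \left(-19\right) = 106 \left(-14 - 7\right) \left(-5 + 3 \cdot 3\right) \left(-19\right) = 106 \left(-14 - 7\right) \left(-5 + 9\right) \left(-19\right) = 106 \left(-21\right) 4 \left(-19\right) = \left(-2226\right) \left(-76\right) = 169176$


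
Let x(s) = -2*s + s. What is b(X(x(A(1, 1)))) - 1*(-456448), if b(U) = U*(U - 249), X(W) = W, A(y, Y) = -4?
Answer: 455468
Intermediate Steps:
x(s) = -s
b(U) = U*(-249 + U)
b(X(x(A(1, 1)))) - 1*(-456448) = (-1*(-4))*(-249 - 1*(-4)) - 1*(-456448) = 4*(-249 + 4) + 456448 = 4*(-245) + 456448 = -980 + 456448 = 455468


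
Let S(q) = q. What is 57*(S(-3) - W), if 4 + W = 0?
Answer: 57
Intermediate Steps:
W = -4 (W = -4 + 0 = -4)
57*(S(-3) - W) = 57*(-3 - 1*(-4)) = 57*(-3 + 4) = 57*1 = 57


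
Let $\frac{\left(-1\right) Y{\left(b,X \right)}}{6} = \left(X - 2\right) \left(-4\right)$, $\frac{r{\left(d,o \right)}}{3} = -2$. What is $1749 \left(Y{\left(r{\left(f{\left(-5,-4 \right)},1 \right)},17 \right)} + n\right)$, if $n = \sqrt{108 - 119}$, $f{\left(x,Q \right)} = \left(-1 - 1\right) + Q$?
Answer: $629640 + 1749 i \sqrt{11} \approx 6.2964 \cdot 10^{5} + 5800.8 i$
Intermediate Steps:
$f{\left(x,Q \right)} = -2 + Q$
$r{\left(d,o \right)} = -6$ ($r{\left(d,o \right)} = 3 \left(-2\right) = -6$)
$n = i \sqrt{11}$ ($n = \sqrt{-11} = i \sqrt{11} \approx 3.3166 i$)
$Y{\left(b,X \right)} = -48 + 24 X$ ($Y{\left(b,X \right)} = - 6 \left(X - 2\right) \left(-4\right) = - 6 \left(-2 + X\right) \left(-4\right) = - 6 \left(8 - 4 X\right) = -48 + 24 X$)
$1749 \left(Y{\left(r{\left(f{\left(-5,-4 \right)},1 \right)},17 \right)} + n\right) = 1749 \left(\left(-48 + 24 \cdot 17\right) + i \sqrt{11}\right) = 1749 \left(\left(-48 + 408\right) + i \sqrt{11}\right) = 1749 \left(360 + i \sqrt{11}\right) = 629640 + 1749 i \sqrt{11}$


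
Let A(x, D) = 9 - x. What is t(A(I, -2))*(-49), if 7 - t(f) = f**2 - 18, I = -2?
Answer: 4704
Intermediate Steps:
t(f) = 25 - f**2 (t(f) = 7 - (f**2 - 18) = 7 - (-18 + f**2) = 7 + (18 - f**2) = 25 - f**2)
t(A(I, -2))*(-49) = (25 - (9 - 1*(-2))**2)*(-49) = (25 - (9 + 2)**2)*(-49) = (25 - 1*11**2)*(-49) = (25 - 1*121)*(-49) = (25 - 121)*(-49) = -96*(-49) = 4704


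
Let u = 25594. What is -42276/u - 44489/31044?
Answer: -1225533805/397270068 ≈ -3.0849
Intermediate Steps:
-42276/u - 44489/31044 = -42276/25594 - 44489/31044 = -42276*1/25594 - 44489*1/31044 = -21138/12797 - 44489/31044 = -1225533805/397270068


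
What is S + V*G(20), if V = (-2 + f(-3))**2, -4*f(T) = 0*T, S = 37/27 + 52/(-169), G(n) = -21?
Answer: -29111/351 ≈ -82.937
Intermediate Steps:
S = 373/351 (S = 37*(1/27) + 52*(-1/169) = 37/27 - 4/13 = 373/351 ≈ 1.0627)
f(T) = 0 (f(T) = -0*T = -1/4*0 = 0)
V = 4 (V = (-2 + 0)**2 = (-2)**2 = 4)
S + V*G(20) = 373/351 + 4*(-21) = 373/351 - 84 = -29111/351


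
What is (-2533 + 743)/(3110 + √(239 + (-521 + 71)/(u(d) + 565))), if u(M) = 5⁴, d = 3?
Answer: -165615275/287737876 + 895*√844781/287737876 ≈ -0.57272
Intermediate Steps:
u(M) = 625
(-2533 + 743)/(3110 + √(239 + (-521 + 71)/(u(d) + 565))) = (-2533 + 743)/(3110 + √(239 + (-521 + 71)/(625 + 565))) = -1790/(3110 + √(239 - 450/1190)) = -1790/(3110 + √(239 - 450*1/1190)) = -1790/(3110 + √(239 - 45/119)) = -1790/(3110 + √(28396/119)) = -1790/(3110 + 2*√844781/119)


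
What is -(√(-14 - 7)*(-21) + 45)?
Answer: -45 + 21*I*√21 ≈ -45.0 + 96.234*I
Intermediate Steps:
-(√(-14 - 7)*(-21) + 45) = -(√(-21)*(-21) + 45) = -((I*√21)*(-21) + 45) = -(-21*I*√21 + 45) = -(45 - 21*I*√21) = -45 + 21*I*√21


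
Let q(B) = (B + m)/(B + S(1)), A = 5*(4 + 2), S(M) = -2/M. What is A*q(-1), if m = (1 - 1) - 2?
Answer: 30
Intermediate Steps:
m = -2 (m = 0 - 2 = -2)
A = 30 (A = 5*6 = 30)
q(B) = 1 (q(B) = (B - 2)/(B - 2/1) = (-2 + B)/(B - 2*1) = (-2 + B)/(B - 2) = (-2 + B)/(-2 + B) = 1)
A*q(-1) = 30*1 = 30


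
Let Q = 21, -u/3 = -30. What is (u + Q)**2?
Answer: 12321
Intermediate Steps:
u = 90 (u = -3*(-30) = 90)
(u + Q)**2 = (90 + 21)**2 = 111**2 = 12321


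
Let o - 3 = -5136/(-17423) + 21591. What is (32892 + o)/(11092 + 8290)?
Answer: 474657357/168846293 ≈ 2.8112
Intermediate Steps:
o = 376237398/17423 (o = 3 + (-5136/(-17423) + 21591) = 3 + (-5136*(-1/17423) + 21591) = 3 + (5136/17423 + 21591) = 3 + 376185129/17423 = 376237398/17423 ≈ 21594.)
(32892 + o)/(11092 + 8290) = (32892 + 376237398/17423)/(11092 + 8290) = (949314714/17423)/19382 = (949314714/17423)*(1/19382) = 474657357/168846293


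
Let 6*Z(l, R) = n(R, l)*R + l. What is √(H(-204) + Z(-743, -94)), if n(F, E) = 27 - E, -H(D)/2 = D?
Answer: 5*I*√16962/6 ≈ 108.53*I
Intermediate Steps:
H(D) = -2*D
Z(l, R) = l/6 + R*(27 - l)/6 (Z(l, R) = ((27 - l)*R + l)/6 = (R*(27 - l) + l)/6 = (l + R*(27 - l))/6 = l/6 + R*(27 - l)/6)
√(H(-204) + Z(-743, -94)) = √(-2*(-204) + ((⅙)*(-743) - ⅙*(-94)*(-27 - 743))) = √(408 + (-743/6 - ⅙*(-94)*(-770))) = √(408 + (-743/6 - 36190/3)) = √(408 - 73123/6) = √(-70675/6) = 5*I*√16962/6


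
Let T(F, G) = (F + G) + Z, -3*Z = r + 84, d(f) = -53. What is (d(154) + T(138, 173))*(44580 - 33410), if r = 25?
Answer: 7428050/3 ≈ 2.4760e+6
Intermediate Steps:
Z = -109/3 (Z = -(25 + 84)/3 = -⅓*109 = -109/3 ≈ -36.333)
T(F, G) = -109/3 + F + G (T(F, G) = (F + G) - 109/3 = -109/3 + F + G)
(d(154) + T(138, 173))*(44580 - 33410) = (-53 + (-109/3 + 138 + 173))*(44580 - 33410) = (-53 + 824/3)*11170 = (665/3)*11170 = 7428050/3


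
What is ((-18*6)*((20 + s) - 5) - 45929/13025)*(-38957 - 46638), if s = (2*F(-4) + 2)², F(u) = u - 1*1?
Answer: 1903208745251/2605 ≈ 7.3060e+8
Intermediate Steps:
F(u) = -1 + u (F(u) = u - 1 = -1 + u)
s = 64 (s = (2*(-1 - 4) + 2)² = (2*(-5) + 2)² = (-10 + 2)² = (-8)² = 64)
((-18*6)*((20 + s) - 5) - 45929/13025)*(-38957 - 46638) = ((-18*6)*((20 + 64) - 5) - 45929/13025)*(-38957 - 46638) = (-108*(84 - 5) - 45929*1/13025)*(-85595) = (-108*79 - 45929/13025)*(-85595) = (-8532 - 45929/13025)*(-85595) = -111175229/13025*(-85595) = 1903208745251/2605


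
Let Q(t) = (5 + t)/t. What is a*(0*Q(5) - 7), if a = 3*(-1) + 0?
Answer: 21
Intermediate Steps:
Q(t) = (5 + t)/t
a = -3 (a = -3 + 0 = -3)
a*(0*Q(5) - 7) = -3*(0*((5 + 5)/5) - 7) = -3*(0*((⅕)*10) - 7) = -3*(0*2 - 7) = -3*(0 - 7) = -3*(-7) = 21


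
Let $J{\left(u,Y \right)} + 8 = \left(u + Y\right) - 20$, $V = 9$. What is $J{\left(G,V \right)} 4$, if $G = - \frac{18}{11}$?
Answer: $- \frac{908}{11} \approx -82.545$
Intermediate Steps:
$G = - \frac{18}{11}$ ($G = \left(-18\right) \frac{1}{11} = - \frac{18}{11} \approx -1.6364$)
$J{\left(u,Y \right)} = -28 + Y + u$ ($J{\left(u,Y \right)} = -8 - \left(20 - Y - u\right) = -8 + \left(-20 + Y + u\right) = -28 + Y + u$)
$J{\left(G,V \right)} 4 = \left(-28 + 9 - \frac{18}{11}\right) 4 = \left(- \frac{227}{11}\right) 4 = - \frac{908}{11}$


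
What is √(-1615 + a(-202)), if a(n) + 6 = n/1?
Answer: I*√1823 ≈ 42.697*I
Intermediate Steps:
a(n) = -6 + n (a(n) = -6 + n/1 = -6 + n*1 = -6 + n)
√(-1615 + a(-202)) = √(-1615 + (-6 - 202)) = √(-1615 - 208) = √(-1823) = I*√1823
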